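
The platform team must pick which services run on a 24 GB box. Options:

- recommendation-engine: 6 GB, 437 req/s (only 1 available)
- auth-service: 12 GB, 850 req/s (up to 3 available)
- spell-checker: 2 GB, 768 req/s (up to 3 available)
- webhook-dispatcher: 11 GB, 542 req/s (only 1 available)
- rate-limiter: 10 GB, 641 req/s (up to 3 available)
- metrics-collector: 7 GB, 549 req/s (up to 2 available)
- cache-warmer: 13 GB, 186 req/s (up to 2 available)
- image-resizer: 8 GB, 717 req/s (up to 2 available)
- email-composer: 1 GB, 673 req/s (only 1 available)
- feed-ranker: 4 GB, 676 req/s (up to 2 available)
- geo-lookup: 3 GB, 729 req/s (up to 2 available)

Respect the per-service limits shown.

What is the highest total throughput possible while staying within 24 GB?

Ranking by ratio (throughput/GB): email-composer 673.00, spell-checker 384.00, geo-lookup 243.00.
The ratio ordering already packs tightly: 3×spell-checker + email-composer + 2×feed-ranker + 2×geo-lookup, 21 GB, 5787.
The spare 3 GB is too small for any remaining service, and no exchange beats 5787.

5787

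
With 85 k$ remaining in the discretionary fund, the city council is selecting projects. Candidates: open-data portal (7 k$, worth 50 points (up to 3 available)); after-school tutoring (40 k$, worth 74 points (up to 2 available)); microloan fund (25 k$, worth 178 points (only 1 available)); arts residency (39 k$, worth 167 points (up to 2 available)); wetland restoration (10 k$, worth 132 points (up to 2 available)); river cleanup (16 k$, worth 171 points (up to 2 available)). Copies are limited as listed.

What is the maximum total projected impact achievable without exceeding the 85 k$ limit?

By projected impact per k$: wetland restoration 13.20, river cleanup 10.69, open-data portal 7.14 lead.
The ratio heuristic lands on 3×open-data portal + 2×wetland restoration + 2×river cleanup (756) but leaves 12 k$ idle.
The 14 k$ tied up in 2×open-data portal is better spent on microloan fund — total rises to 834 (84 k$).

834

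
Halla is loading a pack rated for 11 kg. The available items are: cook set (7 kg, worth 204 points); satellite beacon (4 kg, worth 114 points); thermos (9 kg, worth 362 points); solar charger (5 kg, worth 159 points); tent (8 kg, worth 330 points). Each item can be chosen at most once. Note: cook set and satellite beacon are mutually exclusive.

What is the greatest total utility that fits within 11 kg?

Greedy by ratio would take tent: 8 kg used, total 330.
Replace tent with thermos: the trade gains 32 net, giving 362 at 9 kg.
That's the maximum — no feasible swap from here does better than 362.

362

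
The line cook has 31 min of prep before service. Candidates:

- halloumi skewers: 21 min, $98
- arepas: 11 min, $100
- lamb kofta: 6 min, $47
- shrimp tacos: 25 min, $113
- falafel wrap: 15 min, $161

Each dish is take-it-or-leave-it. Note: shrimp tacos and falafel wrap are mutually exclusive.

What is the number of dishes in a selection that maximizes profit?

Best achievable profit is 261.
arepas + falafel wrap hits 261 at 26 min.
Every optimal selection uses 2 dishes.

2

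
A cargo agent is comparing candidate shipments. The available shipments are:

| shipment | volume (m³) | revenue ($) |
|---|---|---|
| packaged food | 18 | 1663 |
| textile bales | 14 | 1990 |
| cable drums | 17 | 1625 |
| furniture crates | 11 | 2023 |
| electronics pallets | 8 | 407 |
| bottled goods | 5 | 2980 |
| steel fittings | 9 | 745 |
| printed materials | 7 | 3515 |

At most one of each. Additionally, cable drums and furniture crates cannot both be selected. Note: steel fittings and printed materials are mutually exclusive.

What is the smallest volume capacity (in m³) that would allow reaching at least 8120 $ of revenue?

23

Minimise m³ subject to total revenue ≥ 8120.
furniture crates + bottled goods + printed materials reaches 8518 using 23 m³.
No combination under 23 m³ hits 8120.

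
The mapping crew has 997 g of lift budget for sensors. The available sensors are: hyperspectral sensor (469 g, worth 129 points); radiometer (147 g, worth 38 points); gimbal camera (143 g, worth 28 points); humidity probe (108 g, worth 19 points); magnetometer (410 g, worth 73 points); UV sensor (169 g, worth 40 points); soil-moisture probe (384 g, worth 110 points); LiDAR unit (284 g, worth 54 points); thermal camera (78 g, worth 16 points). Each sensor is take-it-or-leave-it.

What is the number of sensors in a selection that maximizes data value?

3

Best achievable data value is 267.
hyperspectral sensor + gimbal camera + soil-moisture probe hits 267 at 996 g.
All optima have 3 sensors.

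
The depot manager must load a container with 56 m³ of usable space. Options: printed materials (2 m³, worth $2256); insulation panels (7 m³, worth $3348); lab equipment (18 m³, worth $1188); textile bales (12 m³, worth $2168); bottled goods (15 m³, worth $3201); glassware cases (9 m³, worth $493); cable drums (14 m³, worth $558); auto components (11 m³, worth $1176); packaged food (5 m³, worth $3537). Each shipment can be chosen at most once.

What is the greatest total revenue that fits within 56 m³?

15686

Density check — printed materials 1128.00, packaged food 707.40, insulation panels 478.29 are the best per m³.
The ratio ordering already packs tightly: printed materials + insulation panels + textile bales + bottled goods + auto components + packaged food, 52 m³, 15686.
Nothing else within 56 m³ beats 15686.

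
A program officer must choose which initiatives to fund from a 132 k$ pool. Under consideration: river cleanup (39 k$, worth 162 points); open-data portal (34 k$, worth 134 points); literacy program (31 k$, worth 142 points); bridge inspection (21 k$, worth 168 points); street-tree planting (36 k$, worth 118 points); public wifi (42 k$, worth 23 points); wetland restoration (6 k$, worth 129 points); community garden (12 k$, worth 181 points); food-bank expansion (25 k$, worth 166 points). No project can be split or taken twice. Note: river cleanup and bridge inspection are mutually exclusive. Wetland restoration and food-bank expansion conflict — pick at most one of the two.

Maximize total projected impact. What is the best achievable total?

791

Taking open-data portal + literacy program + bridge inspection + community garden + food-bank expansion: 123 k$ used, 791 in projected impact.
That's the maximum — no feasible swap from here does better than 791.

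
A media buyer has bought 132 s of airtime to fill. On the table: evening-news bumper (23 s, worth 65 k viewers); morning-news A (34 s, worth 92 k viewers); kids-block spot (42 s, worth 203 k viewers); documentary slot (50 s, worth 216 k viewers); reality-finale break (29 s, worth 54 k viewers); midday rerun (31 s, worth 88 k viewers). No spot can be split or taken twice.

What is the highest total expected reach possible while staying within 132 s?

511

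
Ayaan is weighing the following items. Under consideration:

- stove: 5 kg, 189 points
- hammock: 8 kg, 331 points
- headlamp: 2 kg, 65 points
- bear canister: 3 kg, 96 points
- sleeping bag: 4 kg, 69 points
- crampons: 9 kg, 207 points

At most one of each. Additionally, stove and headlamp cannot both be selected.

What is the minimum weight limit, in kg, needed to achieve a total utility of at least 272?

Look for the lowest-weight combination reaching 272.
hammock reaches 331 using 8 kg.
No combination under 8 kg hits 272.

8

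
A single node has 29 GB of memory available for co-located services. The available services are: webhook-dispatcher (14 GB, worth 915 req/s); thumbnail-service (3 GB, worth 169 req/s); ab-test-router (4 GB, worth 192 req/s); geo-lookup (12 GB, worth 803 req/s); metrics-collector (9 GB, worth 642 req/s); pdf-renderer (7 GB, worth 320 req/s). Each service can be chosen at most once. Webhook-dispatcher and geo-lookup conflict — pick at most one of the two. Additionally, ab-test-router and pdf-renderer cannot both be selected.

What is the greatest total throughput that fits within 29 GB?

1806

The ratio ordering already packs tightly: thumbnail-service + ab-test-router + geo-lookup + metrics-collector, 28 GB, 1806.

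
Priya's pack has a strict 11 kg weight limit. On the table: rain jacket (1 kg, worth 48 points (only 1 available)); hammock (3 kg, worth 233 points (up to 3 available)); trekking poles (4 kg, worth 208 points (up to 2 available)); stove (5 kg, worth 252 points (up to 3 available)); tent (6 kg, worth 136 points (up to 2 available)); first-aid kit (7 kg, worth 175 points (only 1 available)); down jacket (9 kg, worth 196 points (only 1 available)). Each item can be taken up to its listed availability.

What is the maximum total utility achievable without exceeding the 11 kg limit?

747

The ratio ordering already packs tightly: rain jacket + 3×hammock, 10 kg, 747.
Every other selection either busts 11 kg or exceeds an availability limit or fails to beat 747.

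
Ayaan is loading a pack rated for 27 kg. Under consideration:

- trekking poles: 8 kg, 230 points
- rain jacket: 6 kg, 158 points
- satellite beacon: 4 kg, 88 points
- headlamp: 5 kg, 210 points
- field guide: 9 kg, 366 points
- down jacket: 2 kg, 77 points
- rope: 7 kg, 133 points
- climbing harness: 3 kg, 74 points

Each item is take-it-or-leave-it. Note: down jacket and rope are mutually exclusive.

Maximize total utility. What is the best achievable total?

957

Best packing: trekking poles + headlamp + field guide + down jacket + climbing harness — 27 kg, 957 total.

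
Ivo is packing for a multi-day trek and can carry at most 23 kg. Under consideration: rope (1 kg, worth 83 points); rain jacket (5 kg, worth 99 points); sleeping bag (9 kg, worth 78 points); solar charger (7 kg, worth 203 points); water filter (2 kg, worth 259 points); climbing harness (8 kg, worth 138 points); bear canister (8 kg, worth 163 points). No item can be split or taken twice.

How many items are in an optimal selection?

5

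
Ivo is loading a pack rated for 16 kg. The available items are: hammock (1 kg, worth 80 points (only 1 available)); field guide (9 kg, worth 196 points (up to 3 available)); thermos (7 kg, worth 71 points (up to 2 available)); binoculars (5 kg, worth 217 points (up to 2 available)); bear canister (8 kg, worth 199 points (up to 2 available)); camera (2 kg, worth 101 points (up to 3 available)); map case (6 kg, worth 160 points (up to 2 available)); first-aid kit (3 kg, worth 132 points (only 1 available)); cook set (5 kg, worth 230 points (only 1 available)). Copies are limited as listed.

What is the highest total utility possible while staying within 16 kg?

760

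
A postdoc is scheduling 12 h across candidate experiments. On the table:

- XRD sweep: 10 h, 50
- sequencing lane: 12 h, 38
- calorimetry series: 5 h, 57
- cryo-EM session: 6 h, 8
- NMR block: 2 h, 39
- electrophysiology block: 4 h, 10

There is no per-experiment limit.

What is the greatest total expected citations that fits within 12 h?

234

Best packing: 6×NMR block — 12 h, 234 total.
That's the maximum — no swap from here does better than 234.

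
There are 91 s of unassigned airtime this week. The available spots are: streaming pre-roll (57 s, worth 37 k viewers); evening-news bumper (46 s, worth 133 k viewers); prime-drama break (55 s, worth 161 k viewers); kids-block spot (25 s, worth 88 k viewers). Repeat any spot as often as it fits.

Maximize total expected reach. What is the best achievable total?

264

The ratio ordering already packs tightly: 3×kids-block spot, 75 s, 264.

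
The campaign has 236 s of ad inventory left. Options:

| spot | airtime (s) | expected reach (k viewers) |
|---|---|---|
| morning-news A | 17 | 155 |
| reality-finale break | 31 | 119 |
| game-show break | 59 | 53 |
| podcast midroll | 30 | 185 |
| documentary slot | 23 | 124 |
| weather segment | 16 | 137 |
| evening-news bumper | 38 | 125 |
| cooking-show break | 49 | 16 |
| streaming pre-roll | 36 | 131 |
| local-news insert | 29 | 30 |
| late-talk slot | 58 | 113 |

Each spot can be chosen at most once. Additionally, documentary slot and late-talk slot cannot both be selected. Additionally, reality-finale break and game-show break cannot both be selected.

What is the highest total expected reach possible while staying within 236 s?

1006

Taking morning-news A + reality-finale break + podcast midroll + documentary slot + weather segment + evening-news bumper + streaming pre-roll + local-news insert: 220 s used, 1006 in expected reach.
Next best is morning-news A + reality-finale break + podcast midroll + documentary slot + weather segment + evening-news bumper + streaming pre-roll at 976 (191 s) — short by 30.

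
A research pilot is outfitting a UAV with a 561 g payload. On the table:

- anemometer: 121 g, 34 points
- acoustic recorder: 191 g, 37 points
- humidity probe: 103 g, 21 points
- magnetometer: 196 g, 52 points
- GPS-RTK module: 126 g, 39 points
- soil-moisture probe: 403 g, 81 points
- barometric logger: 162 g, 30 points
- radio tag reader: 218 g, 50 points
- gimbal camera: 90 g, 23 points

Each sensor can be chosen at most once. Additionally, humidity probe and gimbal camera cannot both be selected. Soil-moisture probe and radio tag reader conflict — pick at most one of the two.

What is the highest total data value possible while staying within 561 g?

Anemometer + magnetometer + GPS-RTK module + gimbal camera uses 533 of the 561 g and totals 148.

148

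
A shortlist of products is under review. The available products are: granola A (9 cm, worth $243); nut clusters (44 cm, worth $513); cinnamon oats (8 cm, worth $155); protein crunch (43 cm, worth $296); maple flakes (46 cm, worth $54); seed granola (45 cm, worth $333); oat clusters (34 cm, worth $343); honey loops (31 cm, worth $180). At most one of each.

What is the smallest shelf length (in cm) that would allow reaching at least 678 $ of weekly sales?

51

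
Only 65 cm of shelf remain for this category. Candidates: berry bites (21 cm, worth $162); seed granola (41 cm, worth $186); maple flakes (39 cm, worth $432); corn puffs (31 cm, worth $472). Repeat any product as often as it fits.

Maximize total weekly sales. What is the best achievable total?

944

Density check — corn puffs 15.23, maple flakes 11.08, berry bites 7.71 are the best per cm.
2×corn puffs uses 62 of the 65 cm and totals 944.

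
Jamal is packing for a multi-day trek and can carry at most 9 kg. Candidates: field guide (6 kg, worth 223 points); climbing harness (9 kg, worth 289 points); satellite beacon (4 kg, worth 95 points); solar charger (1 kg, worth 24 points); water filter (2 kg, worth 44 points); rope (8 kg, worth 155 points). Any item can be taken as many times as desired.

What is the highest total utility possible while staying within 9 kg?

295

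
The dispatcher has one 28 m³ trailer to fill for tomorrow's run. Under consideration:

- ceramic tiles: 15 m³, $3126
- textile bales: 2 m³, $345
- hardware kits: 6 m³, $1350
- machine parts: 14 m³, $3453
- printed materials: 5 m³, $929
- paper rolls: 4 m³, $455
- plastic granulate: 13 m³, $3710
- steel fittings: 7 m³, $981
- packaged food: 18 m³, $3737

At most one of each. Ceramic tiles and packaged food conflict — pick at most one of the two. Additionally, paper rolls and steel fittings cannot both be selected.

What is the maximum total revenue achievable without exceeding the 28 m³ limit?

The ratio ordering already packs tightly: machine parts + plastic granulate, 27 m³, 7163.

7163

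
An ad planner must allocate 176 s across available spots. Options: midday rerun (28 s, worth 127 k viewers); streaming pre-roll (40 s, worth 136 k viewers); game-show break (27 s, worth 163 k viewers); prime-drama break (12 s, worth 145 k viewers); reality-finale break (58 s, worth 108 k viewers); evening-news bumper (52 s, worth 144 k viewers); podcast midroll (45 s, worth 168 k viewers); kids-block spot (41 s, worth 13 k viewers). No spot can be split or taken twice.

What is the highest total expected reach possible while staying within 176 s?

756

Taking the top-ratio spots first gives midday rerun + streaming pre-roll + game-show break + prime-drama break + podcast midroll for 739 (152 s).
The 28 s tied up in midday rerun is better spent on evening-news bumper — total rises to 756 (176 s).
Runner-up midday rerun + game-show break + prime-drama break + evening-news bumper + podcast midroll tops out at 747.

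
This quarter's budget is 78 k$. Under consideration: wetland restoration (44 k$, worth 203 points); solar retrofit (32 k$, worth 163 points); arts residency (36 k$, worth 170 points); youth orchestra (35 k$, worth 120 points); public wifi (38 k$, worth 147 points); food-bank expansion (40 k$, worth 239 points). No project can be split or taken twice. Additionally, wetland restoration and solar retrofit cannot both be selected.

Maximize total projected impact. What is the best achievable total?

Filling by ratio: solar retrofit + food-bank expansion for 402, with 6 k$ left unused.
The 32 k$ tied up in solar retrofit is better spent on arts residency — total rises to 409 (76 k$).
No other feasible combination exceeds 409.

409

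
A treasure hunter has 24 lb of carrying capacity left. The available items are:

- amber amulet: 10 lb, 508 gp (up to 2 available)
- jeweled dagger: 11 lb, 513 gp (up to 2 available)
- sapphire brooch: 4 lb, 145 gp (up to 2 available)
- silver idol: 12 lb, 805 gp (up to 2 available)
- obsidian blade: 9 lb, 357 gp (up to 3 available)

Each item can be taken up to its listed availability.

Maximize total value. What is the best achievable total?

2×silver idol uses 24 of the 24 lb and totals 1610.
Every other selection either busts 24 lb or exceeds an availability limit or fails to beat 1610.

1610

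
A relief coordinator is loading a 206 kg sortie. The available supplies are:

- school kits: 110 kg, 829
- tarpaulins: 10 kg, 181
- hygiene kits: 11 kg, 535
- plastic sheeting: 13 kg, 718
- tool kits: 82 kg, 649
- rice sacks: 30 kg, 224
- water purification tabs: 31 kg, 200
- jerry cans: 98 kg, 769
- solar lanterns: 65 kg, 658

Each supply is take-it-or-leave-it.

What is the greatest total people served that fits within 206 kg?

2861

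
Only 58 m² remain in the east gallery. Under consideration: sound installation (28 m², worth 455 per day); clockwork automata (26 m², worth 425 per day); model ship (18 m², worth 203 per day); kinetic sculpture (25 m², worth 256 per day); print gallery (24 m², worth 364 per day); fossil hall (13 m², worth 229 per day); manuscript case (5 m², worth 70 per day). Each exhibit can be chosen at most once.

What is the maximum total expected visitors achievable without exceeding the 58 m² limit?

Taking the top-ratio exhibits first gives clockwork automata + fossil hall + manuscript case for 724 (44 m²).
The 39 m² tied up in clockwork automata and fossil hall is better spent on sound installation + print gallery — total rises to 889 (57 m²).

889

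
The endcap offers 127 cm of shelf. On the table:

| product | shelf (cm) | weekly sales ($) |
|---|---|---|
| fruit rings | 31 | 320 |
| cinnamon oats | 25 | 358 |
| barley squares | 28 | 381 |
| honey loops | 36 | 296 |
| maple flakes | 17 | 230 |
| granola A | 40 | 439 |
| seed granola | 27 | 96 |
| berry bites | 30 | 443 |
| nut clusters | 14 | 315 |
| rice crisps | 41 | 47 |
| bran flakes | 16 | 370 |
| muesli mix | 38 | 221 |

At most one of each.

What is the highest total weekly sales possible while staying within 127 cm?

1925

Density check — bran flakes 23.12, nut clusters 22.50, berry bites 14.77, cinnamon oats 14.32 are the best per cm.
A density-first pass picks cinnamon oats + barley squares + berry bites + nut clusters + bran flakes — 1867 at 113 cm.
Dropping barley squares frees 28 cm; slotting in granola A (40 cm) lifts the total to 1925 at 125 cm.
No other feasible combination exceeds 1925.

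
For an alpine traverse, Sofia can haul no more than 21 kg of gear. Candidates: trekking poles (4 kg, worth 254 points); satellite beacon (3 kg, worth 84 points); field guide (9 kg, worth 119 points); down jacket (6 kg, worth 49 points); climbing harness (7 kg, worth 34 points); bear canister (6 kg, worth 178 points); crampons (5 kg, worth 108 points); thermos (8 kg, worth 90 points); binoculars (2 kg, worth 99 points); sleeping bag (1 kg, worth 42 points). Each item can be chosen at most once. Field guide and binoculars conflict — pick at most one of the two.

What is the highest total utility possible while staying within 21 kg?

765

Taking trekking poles + satellite beacon + bear canister + crampons + binoculars + sleeping bag: 21 kg used, 765 in utility.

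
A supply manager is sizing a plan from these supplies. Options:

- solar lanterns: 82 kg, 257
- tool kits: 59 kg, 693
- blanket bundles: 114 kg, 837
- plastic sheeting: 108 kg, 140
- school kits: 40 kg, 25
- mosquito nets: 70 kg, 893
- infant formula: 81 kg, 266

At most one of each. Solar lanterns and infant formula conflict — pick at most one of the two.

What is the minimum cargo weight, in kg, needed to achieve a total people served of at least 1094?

129

Minimise kg subject to total people served ≥ 1094.
tool kits + mosquito nets: 1586 people served at 129 kg.
No combination under 129 kg hits 1094.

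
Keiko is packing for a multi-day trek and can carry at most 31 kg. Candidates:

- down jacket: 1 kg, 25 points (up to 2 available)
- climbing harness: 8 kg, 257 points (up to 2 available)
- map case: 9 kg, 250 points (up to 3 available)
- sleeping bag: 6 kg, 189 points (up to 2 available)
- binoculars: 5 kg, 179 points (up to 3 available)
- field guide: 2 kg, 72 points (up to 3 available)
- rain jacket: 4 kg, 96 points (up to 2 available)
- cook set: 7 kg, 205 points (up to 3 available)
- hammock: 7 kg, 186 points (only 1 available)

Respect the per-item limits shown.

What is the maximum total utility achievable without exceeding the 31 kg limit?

The ratio ordering already packs tightly: 2×down jacket + climbing harness + 3×binoculars + 3×field guide, 31 kg, 1060.
No other feasible combination exceeds 1060.

1060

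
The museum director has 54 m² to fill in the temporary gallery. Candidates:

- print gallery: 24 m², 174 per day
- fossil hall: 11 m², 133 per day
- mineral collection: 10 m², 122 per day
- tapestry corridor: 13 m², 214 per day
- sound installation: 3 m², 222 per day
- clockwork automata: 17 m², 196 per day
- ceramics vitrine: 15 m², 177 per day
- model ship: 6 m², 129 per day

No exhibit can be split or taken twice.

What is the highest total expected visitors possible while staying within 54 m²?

938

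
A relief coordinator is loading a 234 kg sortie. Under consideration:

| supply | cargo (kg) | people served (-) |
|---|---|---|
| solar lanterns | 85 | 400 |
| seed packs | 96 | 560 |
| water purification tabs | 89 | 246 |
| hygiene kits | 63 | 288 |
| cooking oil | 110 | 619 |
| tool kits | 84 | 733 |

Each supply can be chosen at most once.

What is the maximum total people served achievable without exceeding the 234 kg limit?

1421

Taking the top-ratio supplies first gives seed packs + tool kits for 1293 (180 kg).
The 96 kg tied up in seed packs is better spent on solar lanterns + hygiene kits — total rises to 1421 (232 kg).
An exhaustive check of the 64 subsets confirms 1421.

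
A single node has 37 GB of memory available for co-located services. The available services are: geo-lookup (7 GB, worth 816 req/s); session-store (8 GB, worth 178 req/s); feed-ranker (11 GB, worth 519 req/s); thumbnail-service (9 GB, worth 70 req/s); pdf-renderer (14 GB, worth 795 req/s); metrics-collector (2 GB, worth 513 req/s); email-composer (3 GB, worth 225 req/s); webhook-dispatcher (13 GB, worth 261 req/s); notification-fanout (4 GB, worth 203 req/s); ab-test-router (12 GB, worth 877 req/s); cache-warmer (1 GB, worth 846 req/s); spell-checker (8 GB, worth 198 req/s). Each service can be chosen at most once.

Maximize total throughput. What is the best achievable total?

3847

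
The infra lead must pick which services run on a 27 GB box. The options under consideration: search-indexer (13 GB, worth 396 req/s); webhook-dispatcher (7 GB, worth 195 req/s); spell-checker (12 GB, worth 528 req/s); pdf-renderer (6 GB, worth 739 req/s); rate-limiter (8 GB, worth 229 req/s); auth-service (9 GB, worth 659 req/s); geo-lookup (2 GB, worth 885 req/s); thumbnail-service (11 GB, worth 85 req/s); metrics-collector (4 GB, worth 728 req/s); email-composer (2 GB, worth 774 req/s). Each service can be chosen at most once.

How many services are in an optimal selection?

Best achievable throughput is 3785.
For example pdf-renderer + auth-service + geo-lookup + metrics-collector + email-composer achieves it, using 23 GB.
All optima have 5 services.

5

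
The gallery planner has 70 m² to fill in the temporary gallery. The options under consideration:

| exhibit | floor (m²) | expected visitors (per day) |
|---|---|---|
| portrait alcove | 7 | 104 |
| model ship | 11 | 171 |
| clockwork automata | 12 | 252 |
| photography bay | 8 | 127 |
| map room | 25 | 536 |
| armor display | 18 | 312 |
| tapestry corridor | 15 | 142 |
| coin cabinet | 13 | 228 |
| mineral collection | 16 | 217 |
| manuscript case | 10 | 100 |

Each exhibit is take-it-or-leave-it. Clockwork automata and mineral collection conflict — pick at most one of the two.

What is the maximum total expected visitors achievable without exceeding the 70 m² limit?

1331

Filling by ratio: clockwork automata + map room + armor display + coin cabinet for 1328, with 2 m² left unused.
Dropping coin cabinet frees 13 m²; slotting in portrait alcove + photography bay (15 m²) lifts the total to 1331 at 70 m².
That's the maximum — no feasible swap from here does better than 1331.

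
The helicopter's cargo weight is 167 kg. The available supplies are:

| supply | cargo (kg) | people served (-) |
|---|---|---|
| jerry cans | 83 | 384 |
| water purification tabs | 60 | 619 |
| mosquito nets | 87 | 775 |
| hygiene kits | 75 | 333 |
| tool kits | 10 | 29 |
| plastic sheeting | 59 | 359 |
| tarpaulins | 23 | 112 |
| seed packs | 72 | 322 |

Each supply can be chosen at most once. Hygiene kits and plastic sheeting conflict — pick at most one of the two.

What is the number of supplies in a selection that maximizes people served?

3

The maximum people served within 167 kg is 1423.
water purification tabs + mosquito nets + tool kits hits 1423 at 157 kg.
All optima have 3 supplies.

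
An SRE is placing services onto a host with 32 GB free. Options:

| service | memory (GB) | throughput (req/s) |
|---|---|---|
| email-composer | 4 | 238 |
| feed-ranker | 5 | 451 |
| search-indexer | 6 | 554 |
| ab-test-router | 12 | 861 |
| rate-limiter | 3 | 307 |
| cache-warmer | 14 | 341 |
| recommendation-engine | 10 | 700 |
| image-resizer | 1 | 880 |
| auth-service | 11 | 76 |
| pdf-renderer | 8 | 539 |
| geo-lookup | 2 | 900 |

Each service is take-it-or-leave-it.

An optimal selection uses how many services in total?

6

The maximum throughput within 32 GB is 4041.
One optimal bundle: search-indexer + ab-test-router + rate-limiter + image-resizer + pdf-renderer + geo-lookup (32 GB).
Every optimal selection uses 6 services.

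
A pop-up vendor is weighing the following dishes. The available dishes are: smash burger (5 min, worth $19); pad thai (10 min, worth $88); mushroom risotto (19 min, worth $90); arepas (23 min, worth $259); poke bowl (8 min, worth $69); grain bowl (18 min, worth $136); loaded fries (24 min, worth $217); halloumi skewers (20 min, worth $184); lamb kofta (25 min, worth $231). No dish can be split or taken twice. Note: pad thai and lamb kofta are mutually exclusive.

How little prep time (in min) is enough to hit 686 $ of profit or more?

Look for the lowest-prep combination reaching 686.
arepas + loaded fries + lamb kofta reaches 707 using 72 min.
Below 72 min the best achievable stays under 686.

72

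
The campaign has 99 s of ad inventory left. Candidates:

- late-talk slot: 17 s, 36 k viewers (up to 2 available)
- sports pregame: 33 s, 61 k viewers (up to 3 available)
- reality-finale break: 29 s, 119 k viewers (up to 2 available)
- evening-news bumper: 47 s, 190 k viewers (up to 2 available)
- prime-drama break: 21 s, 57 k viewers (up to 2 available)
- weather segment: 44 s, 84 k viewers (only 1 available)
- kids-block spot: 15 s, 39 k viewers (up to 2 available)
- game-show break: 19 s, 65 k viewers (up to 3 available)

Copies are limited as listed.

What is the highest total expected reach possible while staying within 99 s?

380

A density-first pass picks 2×reality-finale break + 2×game-show break — 368 at 96 s.
The 96 s tied up in 2×reality-finale break and 2×game-show break is better spent on 2×evening-news bumper — total rises to 380 (94 s).
Every other selection either busts 99 s or exceeds an availability limit or fails to beat 380.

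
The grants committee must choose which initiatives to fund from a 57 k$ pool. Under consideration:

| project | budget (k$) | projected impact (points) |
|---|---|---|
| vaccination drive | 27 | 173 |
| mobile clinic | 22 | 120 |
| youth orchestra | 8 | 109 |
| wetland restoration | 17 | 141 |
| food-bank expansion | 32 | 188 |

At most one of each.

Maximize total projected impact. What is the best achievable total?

Taking the top-ratio projects first gives vaccination drive + youth orchestra + wetland restoration for 423 (52 k$).
Replace vaccination drive with food-bank expansion: the trade gains 15 net, giving 438 at 57 k$.

438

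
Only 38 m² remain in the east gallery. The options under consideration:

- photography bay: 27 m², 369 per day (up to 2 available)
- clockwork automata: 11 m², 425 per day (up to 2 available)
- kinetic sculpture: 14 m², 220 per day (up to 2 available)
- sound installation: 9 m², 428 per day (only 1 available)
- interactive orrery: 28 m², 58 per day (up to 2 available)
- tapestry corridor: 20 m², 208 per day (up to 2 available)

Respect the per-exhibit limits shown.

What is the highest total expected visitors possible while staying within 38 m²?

1278

2×clockwork automata + sound installation uses 31 of the 38 m² and totals 1278.
Every other selection either busts 38 m² or exceeds an availability limit or fails to beat 1278.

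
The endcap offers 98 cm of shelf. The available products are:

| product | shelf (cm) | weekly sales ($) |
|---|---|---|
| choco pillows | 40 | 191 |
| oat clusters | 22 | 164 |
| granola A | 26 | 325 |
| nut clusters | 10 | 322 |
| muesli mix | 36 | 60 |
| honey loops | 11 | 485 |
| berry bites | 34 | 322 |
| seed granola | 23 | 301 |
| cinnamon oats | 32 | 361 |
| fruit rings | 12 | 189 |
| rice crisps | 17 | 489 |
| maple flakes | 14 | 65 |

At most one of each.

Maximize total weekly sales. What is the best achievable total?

1982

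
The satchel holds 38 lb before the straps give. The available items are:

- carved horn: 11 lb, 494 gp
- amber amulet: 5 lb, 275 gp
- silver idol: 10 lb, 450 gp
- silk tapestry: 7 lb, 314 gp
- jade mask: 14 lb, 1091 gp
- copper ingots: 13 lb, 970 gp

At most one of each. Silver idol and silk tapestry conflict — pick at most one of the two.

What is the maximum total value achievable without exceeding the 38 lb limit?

2555

Density check — jade mask 77.93, copper ingots 74.62, amber amulet 55.00 are the best per lb.
The ratio heuristic lands on amber amulet + jade mask + copper ingots (2336) but leaves 6 lb idle.
Replace amber amulet with carved horn: the trade gains 219 net, giving 2555 at 38 lb.
Nothing else feasible within 38 lb beats 2555.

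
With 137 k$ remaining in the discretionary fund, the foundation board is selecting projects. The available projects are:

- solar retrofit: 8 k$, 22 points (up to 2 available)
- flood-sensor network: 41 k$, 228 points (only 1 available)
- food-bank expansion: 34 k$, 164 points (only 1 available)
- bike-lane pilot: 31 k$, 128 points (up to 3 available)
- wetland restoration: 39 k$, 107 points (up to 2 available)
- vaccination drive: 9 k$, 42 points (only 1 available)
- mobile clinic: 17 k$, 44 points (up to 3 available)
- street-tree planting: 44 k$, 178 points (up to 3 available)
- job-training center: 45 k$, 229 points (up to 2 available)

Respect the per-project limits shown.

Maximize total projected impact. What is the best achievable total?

Flood-sensor network + 2×job-training center uses 131 of the 137 k$ and totals 686.
That's the maximum — no swap from here does better than 686.

686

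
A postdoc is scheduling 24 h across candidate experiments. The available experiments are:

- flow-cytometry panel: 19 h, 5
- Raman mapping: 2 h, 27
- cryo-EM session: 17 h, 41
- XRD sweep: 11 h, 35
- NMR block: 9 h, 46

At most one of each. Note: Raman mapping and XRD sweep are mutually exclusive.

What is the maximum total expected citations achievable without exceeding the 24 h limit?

Density check — Raman mapping 13.50, NMR block 5.11, XRD sweep 3.18, cryo-EM session 2.41 are the best per h.
XRD sweep + NMR block uses 20 of the 24 h and totals 81.
Nothing else feasible within 24 h beats 81.

81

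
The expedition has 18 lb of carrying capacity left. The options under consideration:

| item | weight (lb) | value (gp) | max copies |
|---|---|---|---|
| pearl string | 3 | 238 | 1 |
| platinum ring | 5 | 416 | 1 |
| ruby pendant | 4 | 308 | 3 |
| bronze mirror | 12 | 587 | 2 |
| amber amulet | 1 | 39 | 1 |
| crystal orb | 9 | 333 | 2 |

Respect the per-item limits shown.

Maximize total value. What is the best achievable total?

Taking the top-ratio items first gives pearl string + platinum ring + 2×ruby pendant + amber amulet for 1309 (17 lb).
Dropping pearl string frees 3 lb; slotting in ruby pendant (4 lb) lifts the total to 1379 at 18 lb.
Every other selection either busts 18 lb or exceeds an availability limit or fails to beat 1379.

1379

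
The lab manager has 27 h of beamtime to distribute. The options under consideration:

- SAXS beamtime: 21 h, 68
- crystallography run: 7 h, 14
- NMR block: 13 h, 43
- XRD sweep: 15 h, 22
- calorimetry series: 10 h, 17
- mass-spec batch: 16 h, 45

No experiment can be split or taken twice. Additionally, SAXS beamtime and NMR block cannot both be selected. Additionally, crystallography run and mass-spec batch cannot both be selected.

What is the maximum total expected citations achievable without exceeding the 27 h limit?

68

Density check — NMR block 3.31, SAXS beamtime 3.24, mass-spec batch 2.81, crystallography run 2.00 are the best per h.
A density-first pass picks crystallography run + NMR block — 57 at 20 h.
Replace crystallography run and NMR block with SAXS beamtime: the trade gains 11 net, giving 68 at 21 h.
An exhaustive check of the 64 subsets confirms 68.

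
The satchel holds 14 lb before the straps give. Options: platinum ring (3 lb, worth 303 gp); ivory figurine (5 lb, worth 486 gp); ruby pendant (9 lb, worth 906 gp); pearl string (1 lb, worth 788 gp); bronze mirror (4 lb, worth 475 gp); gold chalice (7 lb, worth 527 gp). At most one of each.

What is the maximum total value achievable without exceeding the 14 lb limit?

2169

Filling by ratio: platinum ring + ivory figurine + pearl string + bronze mirror for 2052, with 1 lb left unused.
Dropping platinum ring and ivory figurine frees 8 lb; slotting in ruby pendant (9 lb) lifts the total to 2169 at 14 lb.
Every other selection either busts 14 lb or fails to beat 2169.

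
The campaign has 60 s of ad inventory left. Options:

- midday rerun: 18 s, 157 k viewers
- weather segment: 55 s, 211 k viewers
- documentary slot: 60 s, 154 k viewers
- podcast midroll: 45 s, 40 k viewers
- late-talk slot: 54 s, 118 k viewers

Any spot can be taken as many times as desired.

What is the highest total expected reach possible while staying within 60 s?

Density check — midday rerun 8.72, weather segment 3.84, documentary slot 2.57, late-talk slot 2.19 are the best per s.
The ratio ordering already packs tightly: 3×midday rerun, 54 s, 471.
No other feasible combination exceeds 471.

471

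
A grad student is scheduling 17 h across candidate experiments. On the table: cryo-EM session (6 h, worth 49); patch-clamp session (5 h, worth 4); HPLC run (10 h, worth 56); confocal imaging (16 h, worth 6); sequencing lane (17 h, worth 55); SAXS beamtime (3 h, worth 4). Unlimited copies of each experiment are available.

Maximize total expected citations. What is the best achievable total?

Density check — cryo-EM session 8.17, HPLC run 5.60, sequencing lane 3.24 are the best per h.
Taking the top-ratio experiments first gives 2×cryo-EM session + SAXS beamtime for 102 (15 h).
Replace cryo-EM session and SAXS beamtime with HPLC run: the trade gains 3 net, giving 105 at 16 h.
No other feasible combination exceeds 105.

105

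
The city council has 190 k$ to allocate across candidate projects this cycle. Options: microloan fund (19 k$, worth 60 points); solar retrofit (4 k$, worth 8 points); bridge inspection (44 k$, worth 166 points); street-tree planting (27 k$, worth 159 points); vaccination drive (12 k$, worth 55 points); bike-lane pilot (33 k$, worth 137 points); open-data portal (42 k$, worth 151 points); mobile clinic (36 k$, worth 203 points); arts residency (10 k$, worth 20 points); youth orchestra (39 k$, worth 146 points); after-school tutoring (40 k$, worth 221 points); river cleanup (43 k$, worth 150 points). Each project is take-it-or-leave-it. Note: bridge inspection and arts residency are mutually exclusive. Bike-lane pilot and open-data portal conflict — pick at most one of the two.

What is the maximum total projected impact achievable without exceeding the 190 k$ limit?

921

Ranking by ratio (projected impact/k$): street-tree planting 5.89, mobile clinic 5.64, after-school tutoring 5.53.
Street-tree planting + vaccination drive + bike-lane pilot + mobile clinic + youth orchestra + after-school tutoring uses 187 of the 190 k$ and totals 921.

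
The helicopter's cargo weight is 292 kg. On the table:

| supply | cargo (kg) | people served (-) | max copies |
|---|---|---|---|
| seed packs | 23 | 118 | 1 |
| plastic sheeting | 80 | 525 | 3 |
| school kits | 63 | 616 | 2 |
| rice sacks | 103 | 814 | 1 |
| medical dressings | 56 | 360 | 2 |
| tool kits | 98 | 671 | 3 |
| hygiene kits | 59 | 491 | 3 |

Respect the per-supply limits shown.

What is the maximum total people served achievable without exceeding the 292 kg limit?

Taking the top-ratio supplies first gives seed packs + 2×school kits + 2×hygiene kits for 2332 (267 kg).
Replace seed packs and hygiene kits with rice sacks: the trade gains 205 net, giving 2537 at 288 kg.
Nothing else within 292 kg beats 2537.

2537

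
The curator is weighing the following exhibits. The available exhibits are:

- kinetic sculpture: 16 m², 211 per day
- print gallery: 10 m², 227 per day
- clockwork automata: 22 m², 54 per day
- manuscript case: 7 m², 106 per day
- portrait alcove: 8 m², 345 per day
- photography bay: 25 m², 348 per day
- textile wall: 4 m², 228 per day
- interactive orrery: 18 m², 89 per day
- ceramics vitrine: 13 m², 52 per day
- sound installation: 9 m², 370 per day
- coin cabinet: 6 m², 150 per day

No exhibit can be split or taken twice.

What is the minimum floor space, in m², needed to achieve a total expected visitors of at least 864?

21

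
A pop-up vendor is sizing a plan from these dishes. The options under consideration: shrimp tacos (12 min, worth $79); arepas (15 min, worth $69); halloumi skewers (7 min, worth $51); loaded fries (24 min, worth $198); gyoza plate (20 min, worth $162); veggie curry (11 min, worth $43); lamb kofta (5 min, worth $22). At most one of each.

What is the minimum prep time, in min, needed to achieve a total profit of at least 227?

31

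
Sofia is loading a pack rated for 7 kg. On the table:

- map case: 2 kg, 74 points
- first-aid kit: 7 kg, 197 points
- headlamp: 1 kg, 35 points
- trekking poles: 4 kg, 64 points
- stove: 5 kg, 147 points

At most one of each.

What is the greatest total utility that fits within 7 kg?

221

Ranking by ratio (utility/kg): map case 37.00, headlamp 35.00, stove 29.40, first-aid kit 28.14.
A density-first pass picks map case + headlamp + trekking poles — 173 at 7 kg.
Replace headlamp and trekking poles with stove: the trade gains 48 net, giving 221 at 7 kg.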